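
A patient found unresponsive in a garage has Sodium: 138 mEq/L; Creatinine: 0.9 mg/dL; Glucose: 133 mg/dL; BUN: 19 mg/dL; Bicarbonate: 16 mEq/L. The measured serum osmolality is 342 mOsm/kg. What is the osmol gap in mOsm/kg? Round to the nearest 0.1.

Calculated osmolality = 2·Na + glucose/18 + BUN/2.8
= 2·138 + 133/18 + 19/2.8
= 276 + 7.39 + 6.79
= 290.18 mOsm/kg ≈ 290.2 mOsm/kg
Osmolar gap = measured − calculated = 342 − 290.2 = 51.8 mOsm/kg

51.8 mOsm/kg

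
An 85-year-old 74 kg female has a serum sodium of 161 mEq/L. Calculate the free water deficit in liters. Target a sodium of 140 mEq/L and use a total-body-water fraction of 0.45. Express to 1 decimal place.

TBW = 0.45 · 74 = 33.3 L
Free water deficit = TBW · (Na/140 − 1)
= 33.3 · (161/140 − 1)
= 33.3 · 0.15
= 4.99 L

5.0 L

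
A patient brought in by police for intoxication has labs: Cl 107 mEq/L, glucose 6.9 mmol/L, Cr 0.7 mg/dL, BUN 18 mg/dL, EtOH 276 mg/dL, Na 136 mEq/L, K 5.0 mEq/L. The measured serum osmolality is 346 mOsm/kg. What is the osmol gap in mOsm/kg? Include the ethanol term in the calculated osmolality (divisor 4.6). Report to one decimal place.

0.7 mOsm/kg

Calculated osmolality = 2·Na + glucose + BUN/2.8 + ethanol/4.6
= 2·136 + 6.9 + 18/2.8 + 276/4.6
= 272 + 6.90 + 6.43 + 60
= 345.33 mOsm/kg ≈ 345.3 mOsm/kg
Osmolar gap = measured − calculated = 346 − 345.3 = 0.7 mOsm/kg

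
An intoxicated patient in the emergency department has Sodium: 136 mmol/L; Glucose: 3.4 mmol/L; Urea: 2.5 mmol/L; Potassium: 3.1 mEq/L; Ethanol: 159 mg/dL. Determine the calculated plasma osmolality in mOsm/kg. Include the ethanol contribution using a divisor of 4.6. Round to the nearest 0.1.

312.5 mOsm/kg

Calculated osmolality = 2·Na + glucose + urea + ethanol/4.6
= 2·136 + 3.4 + 2.5 + 159/4.6
= 272 + 3.40 + 2.50 + 34.57
= 312.47 mOsm/kg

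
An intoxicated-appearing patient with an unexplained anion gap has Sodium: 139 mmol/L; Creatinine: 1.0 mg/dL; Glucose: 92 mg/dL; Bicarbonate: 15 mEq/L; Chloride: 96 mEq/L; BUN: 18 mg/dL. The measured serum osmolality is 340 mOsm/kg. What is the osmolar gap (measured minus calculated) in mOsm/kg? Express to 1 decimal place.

50.5 mOsm/kg

Calculated osmolality = 2·Na + glucose/18 + BUN/2.8
= 2·139 + 92/18 + 18/2.8
= 278 + 5.11 + 6.43
= 289.54 mOsm/kg ≈ 289.5 mOsm/kg
Osmolar gap = measured − calculated = 340 − 289.5 = 50.5 mOsm/kg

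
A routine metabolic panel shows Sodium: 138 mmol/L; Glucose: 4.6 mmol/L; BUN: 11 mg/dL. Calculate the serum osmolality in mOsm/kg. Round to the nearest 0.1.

Calculated osmolality = 2·Na + glucose + BUN/2.8
= 2·138 + 4.6 + 11/2.8
= 276 + 4.60 + 3.93
= 284.53 mOsm/kg

284.5 mOsm/kg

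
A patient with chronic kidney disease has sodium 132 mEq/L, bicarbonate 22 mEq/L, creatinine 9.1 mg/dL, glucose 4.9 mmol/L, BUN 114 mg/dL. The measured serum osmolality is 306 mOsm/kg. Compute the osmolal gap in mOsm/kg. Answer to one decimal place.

-3.6 mOsm/kg

Calculated osmolality = 2·Na + glucose + BUN/2.8
= 2·132 + 4.9 + 114/2.8
= 264 + 4.90 + 40.71
= 309.61 mOsm/kg ≈ 309.6 mOsm/kg
Osmolar gap = measured − calculated = 306 − 309.6 = -3.6 mOsm/kg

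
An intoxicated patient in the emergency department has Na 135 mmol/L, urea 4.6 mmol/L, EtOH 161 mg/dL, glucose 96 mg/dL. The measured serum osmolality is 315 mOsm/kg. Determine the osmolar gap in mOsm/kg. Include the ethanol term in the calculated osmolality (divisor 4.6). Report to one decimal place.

Calculated osmolality = 2·Na + glucose/18 + urea + ethanol/4.6
= 2·135 + 96/18 + 4.6 + 161/4.6
= 270 + 5.33 + 4.60 + 35
= 314.93 mOsm/kg ≈ 314.9 mOsm/kg
Osmolar gap = measured − calculated = 315 − 314.9 = 0.1 mOsm/kg

0.1 mOsm/kg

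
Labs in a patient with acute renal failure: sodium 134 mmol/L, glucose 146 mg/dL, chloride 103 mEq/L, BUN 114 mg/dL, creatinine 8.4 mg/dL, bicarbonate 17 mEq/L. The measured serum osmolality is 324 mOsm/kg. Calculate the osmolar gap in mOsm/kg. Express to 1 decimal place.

Calculated osmolality = 2·Na + glucose/18 + BUN/2.8
= 2·134 + 146/18 + 114/2.8
= 268 + 8.11 + 40.71
= 316.82 mOsm/kg ≈ 316.8 mOsm/kg
Osmolar gap = measured − calculated = 324 − 316.8 = 7.2 mOsm/kg

7.2 mOsm/kg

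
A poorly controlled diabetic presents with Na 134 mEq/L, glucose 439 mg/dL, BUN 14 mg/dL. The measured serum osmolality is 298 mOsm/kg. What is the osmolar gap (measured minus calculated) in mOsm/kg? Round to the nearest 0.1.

Calculated osmolality = 2·Na + glucose/18 + BUN/2.8
= 2·134 + 439/18 + 14/2.8
= 268 + 24.39 + 5
= 297.39 mOsm/kg ≈ 297.4 mOsm/kg
Osmolar gap = measured − calculated = 298 − 297.4 = 0.6 mOsm/kg

0.6 mOsm/kg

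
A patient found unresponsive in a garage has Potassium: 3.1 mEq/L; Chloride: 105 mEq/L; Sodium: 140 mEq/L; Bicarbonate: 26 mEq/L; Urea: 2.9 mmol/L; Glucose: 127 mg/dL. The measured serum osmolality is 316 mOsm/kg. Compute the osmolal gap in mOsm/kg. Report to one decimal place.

26.0 mOsm/kg

Calculated osmolality = 2·Na + glucose/18 + urea
= 2·140 + 127/18 + 2.9
= 280 + 7.06 + 2.90
= 289.96 mOsm/kg ≈ 290.0 mOsm/kg
Osmolar gap = measured − calculated = 316 − 290.0 = 26.0 mOsm/kg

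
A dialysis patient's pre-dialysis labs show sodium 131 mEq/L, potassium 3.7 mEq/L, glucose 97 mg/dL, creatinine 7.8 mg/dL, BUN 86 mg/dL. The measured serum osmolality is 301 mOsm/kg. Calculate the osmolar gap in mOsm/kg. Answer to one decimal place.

Calculated osmolality = 2·Na + glucose/18 + BUN/2.8
= 2·131 + 97/18 + 86/2.8
= 262 + 5.39 + 30.71
= 298.1 mOsm/kg ≈ 298.1 mOsm/kg
Osmolar gap = measured − calculated = 301 − 298.1 = 2.9 mOsm/kg

2.9 mOsm/kg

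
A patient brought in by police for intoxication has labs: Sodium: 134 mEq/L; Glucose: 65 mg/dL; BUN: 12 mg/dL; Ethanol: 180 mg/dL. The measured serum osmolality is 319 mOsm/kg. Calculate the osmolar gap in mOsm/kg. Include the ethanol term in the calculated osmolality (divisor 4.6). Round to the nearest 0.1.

Calculated osmolality = 2·Na + glucose/18 + BUN/2.8 + ethanol/4.6
= 2·134 + 65/18 + 12/2.8 + 180/4.6
= 268 + 3.61 + 4.29 + 39.13
= 315.03 mOsm/kg ≈ 315.0 mOsm/kg
Osmolar gap = measured − calculated = 319 − 315.0 = 4.0 mOsm/kg

4.0 mOsm/kg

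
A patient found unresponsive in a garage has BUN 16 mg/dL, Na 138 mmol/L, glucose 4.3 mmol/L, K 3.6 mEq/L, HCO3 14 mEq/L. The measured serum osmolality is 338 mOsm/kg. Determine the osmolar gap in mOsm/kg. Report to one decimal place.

52.0 mOsm/kg

Calculated osmolality = 2·Na + glucose + BUN/2.8
= 2·138 + 4.3 + 16/2.8
= 276 + 4.30 + 5.71
= 286.01 mOsm/kg ≈ 286.0 mOsm/kg
Osmolar gap = measured − calculated = 338 − 286.0 = 52.0 mOsm/kg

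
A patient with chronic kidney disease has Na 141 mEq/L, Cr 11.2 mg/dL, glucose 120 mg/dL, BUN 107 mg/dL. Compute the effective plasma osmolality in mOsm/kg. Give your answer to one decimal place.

Effective osmolality excludes urea (freely permeant across cell membranes):
2·Na + glucose/18
= 2·141 + 120/18
= 282 + 6.67
= 288.67 mOsm/kg

288.7 mOsm/kg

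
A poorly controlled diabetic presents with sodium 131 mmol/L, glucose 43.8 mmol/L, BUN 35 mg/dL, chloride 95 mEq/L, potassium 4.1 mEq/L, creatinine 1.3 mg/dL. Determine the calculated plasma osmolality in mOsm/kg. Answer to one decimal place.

Calculated osmolality = 2·Na + glucose + BUN/2.8
= 2·131 + 43.8 + 35/2.8
= 262 + 43.80 + 12.50
= 318.3 mOsm/kg

318.3 mOsm/kg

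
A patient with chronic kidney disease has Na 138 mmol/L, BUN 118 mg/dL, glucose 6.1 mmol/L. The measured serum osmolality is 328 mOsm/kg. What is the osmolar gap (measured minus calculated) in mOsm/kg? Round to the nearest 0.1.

Calculated osmolality = 2·Na + glucose + BUN/2.8
= 2·138 + 6.1 + 118/2.8
= 276 + 6.10 + 42.14
= 324.24 mOsm/kg ≈ 324.2 mOsm/kg
Osmolar gap = measured − calculated = 328 − 324.2 = 3.8 mOsm/kg

3.8 mOsm/kg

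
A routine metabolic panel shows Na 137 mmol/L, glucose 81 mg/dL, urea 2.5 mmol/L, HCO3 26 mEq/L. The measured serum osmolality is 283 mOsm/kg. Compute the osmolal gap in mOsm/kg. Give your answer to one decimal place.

Calculated osmolality = 2·Na + glucose/18 + urea
= 2·137 + 81/18 + 2.5
= 274 + 4.50 + 2.50
= 281 mOsm/kg ≈ 281.0 mOsm/kg
Osmolar gap = measured − calculated = 283 − 281.0 = 2.0 mOsm/kg

2.0 mOsm/kg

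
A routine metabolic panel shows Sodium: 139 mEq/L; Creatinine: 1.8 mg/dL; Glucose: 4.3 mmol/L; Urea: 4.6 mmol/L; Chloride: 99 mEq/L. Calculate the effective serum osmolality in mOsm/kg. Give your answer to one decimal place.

Effective osmolality excludes urea (freely permeant across cell membranes):
2·Na + glucose
= 2·139 + 4.3
= 278 + 4.3
= 282.3 mOsm/kg

282.3 mOsm/kg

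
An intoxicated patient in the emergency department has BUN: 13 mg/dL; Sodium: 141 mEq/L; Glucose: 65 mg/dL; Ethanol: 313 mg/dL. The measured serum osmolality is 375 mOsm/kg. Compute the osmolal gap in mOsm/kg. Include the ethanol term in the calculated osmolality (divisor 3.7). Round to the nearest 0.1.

Calculated osmolality = 2·Na + glucose/18 + BUN/2.8 + ethanol/3.7
= 2·141 + 65/18 + 13/2.8 + 313/3.7
= 282 + 3.61 + 4.64 + 84.59
= 374.84 mOsm/kg ≈ 374.8 mOsm/kg
Osmolar gap = measured − calculated = 375 − 374.8 = 0.2 mOsm/kg

0.2 mOsm/kg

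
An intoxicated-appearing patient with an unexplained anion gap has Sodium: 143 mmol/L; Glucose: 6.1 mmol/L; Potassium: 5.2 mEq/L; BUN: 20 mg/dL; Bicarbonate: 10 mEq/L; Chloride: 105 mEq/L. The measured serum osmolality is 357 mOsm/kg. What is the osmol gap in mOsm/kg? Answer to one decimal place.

57.8 mOsm/kg

Calculated osmolality = 2·Na + glucose + BUN/2.8
= 2·143 + 6.1 + 20/2.8
= 286 + 6.10 + 7.14
= 299.24 mOsm/kg ≈ 299.2 mOsm/kg
Osmolar gap = measured − calculated = 357 − 299.2 = 57.8 mOsm/kg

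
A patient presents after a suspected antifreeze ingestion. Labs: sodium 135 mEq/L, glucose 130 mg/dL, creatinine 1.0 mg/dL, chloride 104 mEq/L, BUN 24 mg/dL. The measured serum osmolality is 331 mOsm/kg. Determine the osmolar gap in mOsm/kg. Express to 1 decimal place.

Calculated osmolality = 2·Na + glucose/18 + BUN/2.8
= 2·135 + 130/18 + 24/2.8
= 270 + 7.22 + 8.57
= 285.79 mOsm/kg ≈ 285.8 mOsm/kg
Osmolar gap = measured − calculated = 331 − 285.8 = 45.2 mOsm/kg

45.2 mOsm/kg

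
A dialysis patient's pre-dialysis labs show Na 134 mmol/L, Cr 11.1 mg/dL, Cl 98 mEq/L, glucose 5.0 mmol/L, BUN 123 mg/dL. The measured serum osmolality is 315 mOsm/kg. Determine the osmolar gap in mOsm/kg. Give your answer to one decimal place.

Calculated osmolality = 2·Na + glucose + BUN/2.8
= 2·134 + 5 + 123/2.8
= 268 + 5 + 43.93
= 316.93 mOsm/kg ≈ 316.9 mOsm/kg
Osmolar gap = measured − calculated = 315 − 316.9 = -1.9 mOsm/kg

-1.9 mOsm/kg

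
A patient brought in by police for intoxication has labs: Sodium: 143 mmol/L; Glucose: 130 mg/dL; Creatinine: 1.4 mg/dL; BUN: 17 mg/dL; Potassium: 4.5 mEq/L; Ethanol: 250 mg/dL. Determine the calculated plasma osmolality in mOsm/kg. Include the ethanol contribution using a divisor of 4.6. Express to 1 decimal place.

353.6 mOsm/kg

Calculated osmolality = 2·Na + glucose/18 + BUN/2.8 + ethanol/4.6
= 2·143 + 130/18 + 17/2.8 + 250/4.6
= 286 + 7.22 + 6.07 + 54.35
= 353.64 mOsm/kg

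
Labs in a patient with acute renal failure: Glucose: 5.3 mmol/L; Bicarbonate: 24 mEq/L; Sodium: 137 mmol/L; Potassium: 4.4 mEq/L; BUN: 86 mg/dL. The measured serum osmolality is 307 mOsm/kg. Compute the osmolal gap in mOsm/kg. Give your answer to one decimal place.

Calculated osmolality = 2·Na + glucose + BUN/2.8
= 2·137 + 5.3 + 86/2.8
= 274 + 5.30 + 30.71
= 310.01 mOsm/kg ≈ 310.0 mOsm/kg
Osmolar gap = measured − calculated = 307 − 310.0 = -3.0 mOsm/kg

-3.0 mOsm/kg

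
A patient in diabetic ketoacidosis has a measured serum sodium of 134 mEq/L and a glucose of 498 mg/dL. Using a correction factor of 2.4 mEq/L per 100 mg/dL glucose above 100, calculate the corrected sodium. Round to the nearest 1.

144 mEq/L

Corrected Na = measured Na + 2.4 · (glucose − 100)/100
= 134 + 2.4 · (498 − 100)/100
= 134 + 9.6
= 143.6 mEq/L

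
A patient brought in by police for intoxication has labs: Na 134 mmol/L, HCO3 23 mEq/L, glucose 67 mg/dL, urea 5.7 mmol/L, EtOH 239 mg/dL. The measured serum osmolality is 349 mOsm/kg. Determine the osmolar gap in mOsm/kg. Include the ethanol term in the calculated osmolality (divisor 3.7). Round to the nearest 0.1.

7.0 mOsm/kg

Calculated osmolality = 2·Na + glucose/18 + urea + ethanol/3.7
= 2·134 + 67/18 + 5.7 + 239/3.7
= 268 + 3.72 + 5.70 + 64.59
= 342.01 mOsm/kg ≈ 342.0 mOsm/kg
Osmolar gap = measured − calculated = 349 − 342.0 = 7.0 mOsm/kg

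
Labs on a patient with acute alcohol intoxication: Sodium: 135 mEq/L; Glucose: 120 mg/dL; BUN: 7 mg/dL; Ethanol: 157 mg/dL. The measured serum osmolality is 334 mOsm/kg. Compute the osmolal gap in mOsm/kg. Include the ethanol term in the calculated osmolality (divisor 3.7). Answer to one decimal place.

12.4 mOsm/kg

Calculated osmolality = 2·Na + glucose/18 + BUN/2.8 + ethanol/3.7
= 2·135 + 120/18 + 7/2.8 + 157/3.7
= 270 + 6.67 + 2.50 + 42.43
= 321.6 mOsm/kg ≈ 321.6 mOsm/kg
Osmolar gap = measured − calculated = 334 − 321.6 = 12.4 mOsm/kg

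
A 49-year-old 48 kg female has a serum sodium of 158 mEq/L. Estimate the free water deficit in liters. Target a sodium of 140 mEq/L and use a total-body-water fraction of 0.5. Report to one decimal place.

TBW = 0.5 · 48 = 24 L
Free water deficit = TBW · (Na/140 − 1)
= 24 · (158/140 − 1)
= 24 · 0.1286
= 3.09 L

3.1 L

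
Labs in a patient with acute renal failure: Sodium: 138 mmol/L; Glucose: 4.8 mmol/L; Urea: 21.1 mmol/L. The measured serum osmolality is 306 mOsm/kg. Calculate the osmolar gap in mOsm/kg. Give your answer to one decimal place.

Calculated osmolality = 2·Na + glucose + urea
= 2·138 + 4.8 + 21.1
= 276 + 4.80 + 21.10
= 301.9 mOsm/kg ≈ 301.9 mOsm/kg
Osmolar gap = measured − calculated = 306 − 301.9 = 4.1 mOsm/kg

4.1 mOsm/kg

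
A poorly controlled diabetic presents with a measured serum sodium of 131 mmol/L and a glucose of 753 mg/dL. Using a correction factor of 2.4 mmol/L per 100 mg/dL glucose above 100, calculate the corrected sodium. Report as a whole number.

147 mmol/L

Corrected Na = measured Na + 2.4 · (glucose − 100)/100
= 131 + 2.4 · (753 − 100)/100
= 131 + 15.7
= 146.7 mmol/L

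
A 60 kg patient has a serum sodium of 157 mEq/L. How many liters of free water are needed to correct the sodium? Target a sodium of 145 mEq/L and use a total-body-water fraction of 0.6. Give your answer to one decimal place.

TBW = 0.6 · 60 = 36 L
Free water deficit = TBW · (Na/145 − 1)
= 36 · (157/145 − 1)
= 36 · 0.0828
= 2.98 L

3.0 L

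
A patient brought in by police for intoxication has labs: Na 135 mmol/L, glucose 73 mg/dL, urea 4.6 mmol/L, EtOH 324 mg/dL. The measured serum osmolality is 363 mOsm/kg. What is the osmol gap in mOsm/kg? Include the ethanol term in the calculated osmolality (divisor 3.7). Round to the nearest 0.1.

-3.2 mOsm/kg

Calculated osmolality = 2·Na + glucose/18 + urea + ethanol/3.7
= 2·135 + 73/18 + 4.6 + 324/3.7
= 270 + 4.06 + 4.60 + 87.57
= 366.23 mOsm/kg ≈ 366.2 mOsm/kg
Osmolar gap = measured − calculated = 363 − 366.2 = -3.2 mOsm/kg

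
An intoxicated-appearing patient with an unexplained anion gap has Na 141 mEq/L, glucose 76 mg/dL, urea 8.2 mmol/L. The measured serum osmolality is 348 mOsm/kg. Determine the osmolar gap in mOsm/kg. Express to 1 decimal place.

53.6 mOsm/kg

Calculated osmolality = 2·Na + glucose/18 + urea
= 2·141 + 76/18 + 8.2
= 282 + 4.22 + 8.20
= 294.42 mOsm/kg ≈ 294.4 mOsm/kg
Osmolar gap = measured − calculated = 348 − 294.4 = 53.6 mOsm/kg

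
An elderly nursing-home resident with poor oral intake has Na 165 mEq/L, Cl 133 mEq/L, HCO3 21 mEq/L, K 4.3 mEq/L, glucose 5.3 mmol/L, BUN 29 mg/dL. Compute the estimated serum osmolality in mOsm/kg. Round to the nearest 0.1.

Calculated osmolality = 2·Na + glucose + BUN/2.8
= 2·165 + 5.3 + 29/2.8
= 330 + 5.30 + 10.36
= 345.66 mOsm/kg

345.7 mOsm/kg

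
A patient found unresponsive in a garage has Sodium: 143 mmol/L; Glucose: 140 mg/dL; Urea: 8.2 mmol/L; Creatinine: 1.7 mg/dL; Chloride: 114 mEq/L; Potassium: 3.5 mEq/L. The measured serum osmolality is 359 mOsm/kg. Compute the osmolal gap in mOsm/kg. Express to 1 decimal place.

Calculated osmolality = 2·Na + glucose/18 + urea
= 2·143 + 140/18 + 8.2
= 286 + 7.78 + 8.20
= 301.98 mOsm/kg ≈ 302.0 mOsm/kg
Osmolar gap = measured − calculated = 359 − 302.0 = 57.0 mOsm/kg

57.0 mOsm/kg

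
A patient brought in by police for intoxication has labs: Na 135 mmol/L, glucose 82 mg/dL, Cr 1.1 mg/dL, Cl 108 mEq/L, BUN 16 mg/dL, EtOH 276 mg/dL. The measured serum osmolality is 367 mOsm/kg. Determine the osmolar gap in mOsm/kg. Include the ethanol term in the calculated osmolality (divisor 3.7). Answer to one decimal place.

12.1 mOsm/kg

Calculated osmolality = 2·Na + glucose/18 + BUN/2.8 + ethanol/3.7
= 2·135 + 82/18 + 16/2.8 + 276/3.7
= 270 + 4.56 + 5.71 + 74.59
= 354.86 mOsm/kg ≈ 354.9 mOsm/kg
Osmolar gap = measured − calculated = 367 − 354.9 = 12.1 mOsm/kg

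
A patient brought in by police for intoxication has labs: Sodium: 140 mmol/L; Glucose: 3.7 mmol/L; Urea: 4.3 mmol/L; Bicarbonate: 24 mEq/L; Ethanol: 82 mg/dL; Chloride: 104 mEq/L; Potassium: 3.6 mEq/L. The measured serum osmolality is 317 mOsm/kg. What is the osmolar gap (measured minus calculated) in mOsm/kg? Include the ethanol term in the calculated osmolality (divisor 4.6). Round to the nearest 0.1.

Calculated osmolality = 2·Na + glucose + urea + ethanol/4.6
= 2·140 + 3.7 + 4.3 + 82/4.6
= 280 + 3.70 + 4.30 + 17.83
= 305.83 mOsm/kg ≈ 305.8 mOsm/kg
Osmolar gap = measured − calculated = 317 − 305.8 = 11.2 mOsm/kg

11.2 mOsm/kg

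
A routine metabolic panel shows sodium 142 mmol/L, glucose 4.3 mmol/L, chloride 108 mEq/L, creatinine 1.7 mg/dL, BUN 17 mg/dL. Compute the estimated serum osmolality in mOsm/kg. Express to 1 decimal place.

294.4 mOsm/kg

Calculated osmolality = 2·Na + glucose + BUN/2.8
= 2·142 + 4.3 + 17/2.8
= 284 + 4.30 + 6.07
= 294.37 mOsm/kg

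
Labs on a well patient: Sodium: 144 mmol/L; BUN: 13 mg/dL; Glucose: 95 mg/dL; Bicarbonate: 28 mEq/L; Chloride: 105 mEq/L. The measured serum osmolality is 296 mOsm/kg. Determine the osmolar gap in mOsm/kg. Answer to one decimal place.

Calculated osmolality = 2·Na + glucose/18 + BUN/2.8
= 2·144 + 95/18 + 13/2.8
= 288 + 5.28 + 4.64
= 297.92 mOsm/kg ≈ 297.9 mOsm/kg
Osmolar gap = measured − calculated = 296 − 297.9 = -1.9 mOsm/kg

-1.9 mOsm/kg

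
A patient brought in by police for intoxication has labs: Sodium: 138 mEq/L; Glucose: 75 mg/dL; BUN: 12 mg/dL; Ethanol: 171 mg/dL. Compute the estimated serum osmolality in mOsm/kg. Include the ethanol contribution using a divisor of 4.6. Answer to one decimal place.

Calculated osmolality = 2·Na + glucose/18 + BUN/2.8 + ethanol/4.6
= 2·138 + 75/18 + 12/2.8 + 171/4.6
= 276 + 4.17 + 4.29 + 37.17
= 321.63 mOsm/kg

321.6 mOsm/kg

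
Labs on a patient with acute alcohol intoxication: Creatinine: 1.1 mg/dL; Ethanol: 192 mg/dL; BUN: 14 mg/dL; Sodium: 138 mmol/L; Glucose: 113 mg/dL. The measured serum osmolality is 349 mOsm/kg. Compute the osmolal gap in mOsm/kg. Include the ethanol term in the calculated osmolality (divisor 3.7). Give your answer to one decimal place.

9.8 mOsm/kg

Calculated osmolality = 2·Na + glucose/18 + BUN/2.8 + ethanol/3.7
= 2·138 + 113/18 + 14/2.8 + 192/3.7
= 276 + 6.28 + 5 + 51.89
= 339.17 mOsm/kg ≈ 339.2 mOsm/kg
Osmolar gap = measured − calculated = 349 − 339.2 = 9.8 mOsm/kg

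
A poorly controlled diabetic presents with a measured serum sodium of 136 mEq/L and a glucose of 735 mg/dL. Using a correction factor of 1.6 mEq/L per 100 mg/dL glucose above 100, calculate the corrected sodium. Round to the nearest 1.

Corrected Na = measured Na + 1.6 · (glucose − 100)/100
= 136 + 1.6 · (735 − 100)/100
= 136 + 10.2
= 146.2 mEq/L

146 mEq/L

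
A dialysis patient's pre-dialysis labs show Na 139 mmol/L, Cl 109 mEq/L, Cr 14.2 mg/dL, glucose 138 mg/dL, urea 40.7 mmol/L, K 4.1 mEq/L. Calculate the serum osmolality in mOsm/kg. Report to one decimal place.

Calculated osmolality = 2·Na + glucose/18 + urea
= 2·139 + 138/18 + 40.7
= 278 + 7.67 + 40.70
= 326.37 mOsm/kg

326.4 mOsm/kg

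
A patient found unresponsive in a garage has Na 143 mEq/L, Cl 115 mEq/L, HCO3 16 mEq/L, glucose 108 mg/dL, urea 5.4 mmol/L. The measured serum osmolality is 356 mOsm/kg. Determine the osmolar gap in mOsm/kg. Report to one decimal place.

58.6 mOsm/kg

Calculated osmolality = 2·Na + glucose/18 + urea
= 2·143 + 108/18 + 5.4
= 286 + 6 + 5.40
= 297.4 mOsm/kg ≈ 297.4 mOsm/kg
Osmolar gap = measured − calculated = 356 − 297.4 = 58.6 mOsm/kg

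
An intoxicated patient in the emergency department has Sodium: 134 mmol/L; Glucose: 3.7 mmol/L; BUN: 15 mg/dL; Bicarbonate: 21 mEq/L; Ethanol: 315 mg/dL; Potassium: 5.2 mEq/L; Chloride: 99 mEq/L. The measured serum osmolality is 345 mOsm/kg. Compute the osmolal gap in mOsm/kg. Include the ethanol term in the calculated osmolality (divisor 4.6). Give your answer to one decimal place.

Calculated osmolality = 2·Na + glucose + BUN/2.8 + ethanol/4.6
= 2·134 + 3.7 + 15/2.8 + 315/4.6
= 268 + 3.70 + 5.36 + 68.48
= 345.54 mOsm/kg ≈ 345.5 mOsm/kg
Osmolar gap = measured − calculated = 345 − 345.5 = -0.5 mOsm/kg

-0.5 mOsm/kg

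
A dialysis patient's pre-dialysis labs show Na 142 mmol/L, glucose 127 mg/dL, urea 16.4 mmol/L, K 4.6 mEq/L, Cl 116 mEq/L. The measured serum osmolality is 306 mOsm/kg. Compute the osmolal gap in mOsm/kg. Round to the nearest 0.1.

Calculated osmolality = 2·Na + glucose/18 + urea
= 2·142 + 127/18 + 16.4
= 284 + 7.06 + 16.40
= 307.46 mOsm/kg ≈ 307.5 mOsm/kg
Osmolar gap = measured − calculated = 306 − 307.5 = -1.5 mOsm/kg

-1.5 mOsm/kg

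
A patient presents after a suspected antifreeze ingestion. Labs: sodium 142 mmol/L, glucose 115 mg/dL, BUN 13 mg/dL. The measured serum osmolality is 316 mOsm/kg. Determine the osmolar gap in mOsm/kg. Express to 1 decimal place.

Calculated osmolality = 2·Na + glucose/18 + BUN/2.8
= 2·142 + 115/18 + 13/2.8
= 284 + 6.39 + 4.64
= 295.03 mOsm/kg ≈ 295.0 mOsm/kg
Osmolar gap = measured − calculated = 316 − 295.0 = 21.0 mOsm/kg

21.0 mOsm/kg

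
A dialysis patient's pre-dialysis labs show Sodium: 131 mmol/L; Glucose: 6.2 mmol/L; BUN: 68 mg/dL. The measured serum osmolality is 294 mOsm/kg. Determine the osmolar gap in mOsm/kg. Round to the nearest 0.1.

Calculated osmolality = 2·Na + glucose + BUN/2.8
= 2·131 + 6.2 + 68/2.8
= 262 + 6.20 + 24.29
= 292.49 mOsm/kg ≈ 292.5 mOsm/kg
Osmolar gap = measured − calculated = 294 − 292.5 = 1.5 mOsm/kg

1.5 mOsm/kg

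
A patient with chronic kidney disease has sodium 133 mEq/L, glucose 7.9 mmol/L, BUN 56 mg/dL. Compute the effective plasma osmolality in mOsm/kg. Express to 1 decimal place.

Effective osmolality excludes urea (freely permeant across cell membranes):
2·Na + glucose
= 2·133 + 7.9
= 266 + 7.9
= 273.9 mOsm/kg

273.9 mOsm/kg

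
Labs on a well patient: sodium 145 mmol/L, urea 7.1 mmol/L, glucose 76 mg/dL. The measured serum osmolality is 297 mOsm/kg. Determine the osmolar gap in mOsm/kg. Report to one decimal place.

Calculated osmolality = 2·Na + glucose/18 + urea
= 2·145 + 76/18 + 7.1
= 290 + 4.22 + 7.10
= 301.32 mOsm/kg ≈ 301.3 mOsm/kg
Osmolar gap = measured − calculated = 297 − 301.3 = -4.3 mOsm/kg

-4.3 mOsm/kg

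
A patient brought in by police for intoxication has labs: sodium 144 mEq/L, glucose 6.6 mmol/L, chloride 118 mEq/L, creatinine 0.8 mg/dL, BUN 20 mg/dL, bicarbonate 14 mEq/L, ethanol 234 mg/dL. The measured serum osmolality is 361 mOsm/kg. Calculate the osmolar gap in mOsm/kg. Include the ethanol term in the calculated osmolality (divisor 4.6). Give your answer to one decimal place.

8.4 mOsm/kg

Calculated osmolality = 2·Na + glucose + BUN/2.8 + ethanol/4.6
= 2·144 + 6.6 + 20/2.8 + 234/4.6
= 288 + 6.60 + 7.14 + 50.87
= 352.61 mOsm/kg ≈ 352.6 mOsm/kg
Osmolar gap = measured − calculated = 361 − 352.6 = 8.4 mOsm/kg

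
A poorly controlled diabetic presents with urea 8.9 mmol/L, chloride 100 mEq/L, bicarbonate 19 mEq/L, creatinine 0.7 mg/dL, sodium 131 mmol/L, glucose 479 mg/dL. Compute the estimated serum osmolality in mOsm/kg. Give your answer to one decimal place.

297.5 mOsm/kg

Calculated osmolality = 2·Na + glucose/18 + urea
= 2·131 + 479/18 + 8.9
= 262 + 26.61 + 8.90
= 297.51 mOsm/kg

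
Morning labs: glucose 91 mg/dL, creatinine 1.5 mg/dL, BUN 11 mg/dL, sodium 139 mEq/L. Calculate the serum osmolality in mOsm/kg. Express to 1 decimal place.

287.0 mOsm/kg

Calculated osmolality = 2·Na + glucose/18 + BUN/2.8
= 2·139 + 91/18 + 11/2.8
= 278 + 5.06 + 3.93
= 286.99 mOsm/kg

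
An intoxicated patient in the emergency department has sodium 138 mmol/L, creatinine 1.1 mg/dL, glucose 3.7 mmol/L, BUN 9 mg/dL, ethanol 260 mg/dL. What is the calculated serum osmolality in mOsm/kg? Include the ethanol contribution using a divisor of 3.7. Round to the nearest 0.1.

353.2 mOsm/kg

Calculated osmolality = 2·Na + glucose + BUN/2.8 + ethanol/3.7
= 2·138 + 3.7 + 9/2.8 + 260/3.7
= 276 + 3.70 + 3.21 + 70.27
= 353.18 mOsm/kg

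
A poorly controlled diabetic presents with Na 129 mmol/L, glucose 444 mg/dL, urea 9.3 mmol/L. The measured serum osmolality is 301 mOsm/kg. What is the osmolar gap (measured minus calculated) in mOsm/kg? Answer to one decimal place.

Calculated osmolality = 2·Na + glucose/18 + urea
= 2·129 + 444/18 + 9.3
= 258 + 24.67 + 9.30
= 291.97 mOsm/kg ≈ 292.0 mOsm/kg
Osmolar gap = measured − calculated = 301 − 292.0 = 9.0 mOsm/kg

9.0 mOsm/kg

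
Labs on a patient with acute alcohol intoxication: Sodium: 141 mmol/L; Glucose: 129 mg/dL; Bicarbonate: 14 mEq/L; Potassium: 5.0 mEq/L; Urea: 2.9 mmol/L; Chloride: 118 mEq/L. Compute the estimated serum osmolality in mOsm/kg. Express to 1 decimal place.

292.1 mOsm/kg

Calculated osmolality = 2·Na + glucose/18 + urea
= 2·141 + 129/18 + 2.9
= 282 + 7.17 + 2.90
= 292.07 mOsm/kg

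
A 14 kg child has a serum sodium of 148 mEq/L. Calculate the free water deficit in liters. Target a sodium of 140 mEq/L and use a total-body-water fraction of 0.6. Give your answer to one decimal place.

TBW = 0.6 · 14 = 8.4 L
Free water deficit = TBW · (Na/140 − 1)
= 8.4 · (148/140 − 1)
= 8.4 · 0.0571
= 0.48 L

0.5 L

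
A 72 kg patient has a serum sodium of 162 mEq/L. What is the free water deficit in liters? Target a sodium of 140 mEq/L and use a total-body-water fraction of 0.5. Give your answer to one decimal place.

5.7 L

TBW = 0.5 · 72 = 36 L
Free water deficit = TBW · (Na/140 − 1)
= 36 · (162/140 − 1)
= 36 · 0.1571
= 5.66 L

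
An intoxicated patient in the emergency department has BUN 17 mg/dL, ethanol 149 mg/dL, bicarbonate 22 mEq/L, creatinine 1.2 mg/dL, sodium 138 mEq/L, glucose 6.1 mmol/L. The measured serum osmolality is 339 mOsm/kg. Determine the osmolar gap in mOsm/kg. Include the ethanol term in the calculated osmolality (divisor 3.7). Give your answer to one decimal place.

Calculated osmolality = 2·Na + glucose + BUN/2.8 + ethanol/3.7
= 2·138 + 6.1 + 17/2.8 + 149/3.7
= 276 + 6.10 + 6.07 + 40.27
= 328.44 mOsm/kg ≈ 328.4 mOsm/kg
Osmolar gap = measured − calculated = 339 − 328.4 = 10.6 mOsm/kg

10.6 mOsm/kg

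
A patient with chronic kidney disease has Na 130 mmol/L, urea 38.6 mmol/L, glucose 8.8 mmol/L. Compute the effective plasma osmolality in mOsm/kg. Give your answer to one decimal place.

268.8 mOsm/kg

Effective osmolality excludes urea (freely permeant across cell membranes):
2·Na + glucose
= 2·130 + 8.8
= 260 + 8.8
= 268.8 mOsm/kg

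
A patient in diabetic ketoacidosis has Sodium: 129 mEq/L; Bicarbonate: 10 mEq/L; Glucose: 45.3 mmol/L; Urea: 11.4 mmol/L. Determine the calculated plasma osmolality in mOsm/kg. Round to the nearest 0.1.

314.7 mOsm/kg

Calculated osmolality = 2·Na + glucose + urea
= 2·129 + 45.3 + 11.4
= 258 + 45.30 + 11.40
= 314.7 mOsm/kg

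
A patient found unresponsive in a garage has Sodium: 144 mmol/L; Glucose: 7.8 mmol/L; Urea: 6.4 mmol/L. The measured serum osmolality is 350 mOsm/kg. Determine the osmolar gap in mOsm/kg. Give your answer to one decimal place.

Calculated osmolality = 2·Na + glucose + urea
= 2·144 + 7.8 + 6.4
= 288 + 7.80 + 6.40
= 302.2 mOsm/kg ≈ 302.2 mOsm/kg
Osmolar gap = measured − calculated = 350 − 302.2 = 47.8 mOsm/kg

47.8 mOsm/kg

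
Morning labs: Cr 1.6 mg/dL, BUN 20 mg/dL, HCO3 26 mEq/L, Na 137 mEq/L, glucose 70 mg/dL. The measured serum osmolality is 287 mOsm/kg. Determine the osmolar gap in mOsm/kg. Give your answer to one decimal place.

2.0 mOsm/kg

Calculated osmolality = 2·Na + glucose/18 + BUN/2.8
= 2·137 + 70/18 + 20/2.8
= 274 + 3.89 + 7.14
= 285.03 mOsm/kg ≈ 285.0 mOsm/kg
Osmolar gap = measured − calculated = 287 − 285.0 = 2.0 mOsm/kg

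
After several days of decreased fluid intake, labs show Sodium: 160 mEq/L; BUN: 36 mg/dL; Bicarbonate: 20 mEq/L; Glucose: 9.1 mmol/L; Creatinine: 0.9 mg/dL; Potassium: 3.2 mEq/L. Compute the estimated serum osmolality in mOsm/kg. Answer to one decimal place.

Calculated osmolality = 2·Na + glucose + BUN/2.8
= 2·160 + 9.1 + 36/2.8
= 320 + 9.10 + 12.86
= 341.96 mOsm/kg

342.0 mOsm/kg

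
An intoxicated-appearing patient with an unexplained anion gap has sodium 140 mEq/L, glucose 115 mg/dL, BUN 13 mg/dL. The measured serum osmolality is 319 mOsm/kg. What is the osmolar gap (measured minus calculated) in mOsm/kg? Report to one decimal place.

28.0 mOsm/kg

Calculated osmolality = 2·Na + glucose/18 + BUN/2.8
= 2·140 + 115/18 + 13/2.8
= 280 + 6.39 + 4.64
= 291.03 mOsm/kg ≈ 291.0 mOsm/kg
Osmolar gap = measured − calculated = 319 − 291.0 = 28.0 mOsm/kg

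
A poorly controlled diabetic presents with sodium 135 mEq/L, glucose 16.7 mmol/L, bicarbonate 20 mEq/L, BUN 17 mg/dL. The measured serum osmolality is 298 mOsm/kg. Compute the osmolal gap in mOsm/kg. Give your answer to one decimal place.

5.2 mOsm/kg

Calculated osmolality = 2·Na + glucose + BUN/2.8
= 2·135 + 16.7 + 17/2.8
= 270 + 16.70 + 6.07
= 292.77 mOsm/kg ≈ 292.8 mOsm/kg
Osmolar gap = measured − calculated = 298 − 292.8 = 5.2 mOsm/kg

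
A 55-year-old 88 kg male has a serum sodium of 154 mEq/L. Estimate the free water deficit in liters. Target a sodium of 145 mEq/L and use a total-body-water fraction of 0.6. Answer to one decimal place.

3.3 L

TBW = 0.6 · 88 = 52.8 L
Free water deficit = TBW · (Na/145 − 1)
= 52.8 · (154/145 − 1)
= 52.8 · 0.0621
= 3.28 L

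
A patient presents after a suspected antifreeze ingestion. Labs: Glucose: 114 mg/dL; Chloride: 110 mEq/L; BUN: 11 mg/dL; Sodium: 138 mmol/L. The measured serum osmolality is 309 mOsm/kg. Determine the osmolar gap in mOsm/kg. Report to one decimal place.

22.7 mOsm/kg

Calculated osmolality = 2·Na + glucose/18 + BUN/2.8
= 2·138 + 114/18 + 11/2.8
= 276 + 6.33 + 3.93
= 286.26 mOsm/kg ≈ 286.3 mOsm/kg
Osmolar gap = measured − calculated = 309 − 286.3 = 22.7 mOsm/kg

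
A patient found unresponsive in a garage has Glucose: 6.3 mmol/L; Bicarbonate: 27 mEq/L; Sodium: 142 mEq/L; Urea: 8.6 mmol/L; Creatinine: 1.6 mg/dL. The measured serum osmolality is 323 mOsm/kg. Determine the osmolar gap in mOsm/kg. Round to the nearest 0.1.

24.1 mOsm/kg

Calculated osmolality = 2·Na + glucose + urea
= 2·142 + 6.3 + 8.6
= 284 + 6.30 + 8.60
= 298.9 mOsm/kg ≈ 298.9 mOsm/kg
Osmolar gap = measured − calculated = 323 − 298.9 = 24.1 mOsm/kg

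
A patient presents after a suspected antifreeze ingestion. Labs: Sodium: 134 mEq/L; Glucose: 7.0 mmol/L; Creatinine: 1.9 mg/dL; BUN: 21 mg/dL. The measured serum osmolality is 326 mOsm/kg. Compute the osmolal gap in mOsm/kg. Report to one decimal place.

Calculated osmolality = 2·Na + glucose + BUN/2.8
= 2·134 + 7 + 21/2.8
= 268 + 7 + 7.50
= 282.5 mOsm/kg ≈ 282.5 mOsm/kg
Osmolar gap = measured − calculated = 326 − 282.5 = 43.5 mOsm/kg

43.5 mOsm/kg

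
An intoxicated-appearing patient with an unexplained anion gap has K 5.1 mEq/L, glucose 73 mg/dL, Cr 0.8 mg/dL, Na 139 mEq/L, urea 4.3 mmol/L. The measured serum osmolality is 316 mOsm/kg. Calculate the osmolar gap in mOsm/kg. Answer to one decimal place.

Calculated osmolality = 2·Na + glucose/18 + urea
= 2·139 + 73/18 + 4.3
= 278 + 4.06 + 4.30
= 286.36 mOsm/kg ≈ 286.4 mOsm/kg
Osmolar gap = measured − calculated = 316 − 286.4 = 29.6 mOsm/kg

29.6 mOsm/kg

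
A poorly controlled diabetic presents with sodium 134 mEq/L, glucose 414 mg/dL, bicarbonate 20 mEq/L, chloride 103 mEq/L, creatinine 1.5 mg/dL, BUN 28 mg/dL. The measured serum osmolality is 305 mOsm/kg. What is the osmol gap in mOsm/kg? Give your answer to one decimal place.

4.0 mOsm/kg

Calculated osmolality = 2·Na + glucose/18 + BUN/2.8
= 2·134 + 414/18 + 28/2.8
= 268 + 23 + 10
= 301 mOsm/kg ≈ 301.0 mOsm/kg
Osmolar gap = measured − calculated = 305 − 301.0 = 4.0 mOsm/kg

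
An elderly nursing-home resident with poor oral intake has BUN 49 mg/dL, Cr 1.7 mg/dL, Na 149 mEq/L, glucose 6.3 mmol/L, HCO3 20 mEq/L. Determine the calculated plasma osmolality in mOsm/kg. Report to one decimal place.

321.8 mOsm/kg

Calculated osmolality = 2·Na + glucose + BUN/2.8
= 2·149 + 6.3 + 49/2.8
= 298 + 6.30 + 17.50
= 321.8 mOsm/kg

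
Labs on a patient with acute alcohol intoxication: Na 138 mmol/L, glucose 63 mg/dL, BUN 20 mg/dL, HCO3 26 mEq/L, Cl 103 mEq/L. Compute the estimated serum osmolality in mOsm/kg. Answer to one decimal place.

Calculated osmolality = 2·Na + glucose/18 + BUN/2.8
= 2·138 + 63/18 + 20/2.8
= 276 + 3.50 + 7.14
= 286.64 mOsm/kg

286.6 mOsm/kg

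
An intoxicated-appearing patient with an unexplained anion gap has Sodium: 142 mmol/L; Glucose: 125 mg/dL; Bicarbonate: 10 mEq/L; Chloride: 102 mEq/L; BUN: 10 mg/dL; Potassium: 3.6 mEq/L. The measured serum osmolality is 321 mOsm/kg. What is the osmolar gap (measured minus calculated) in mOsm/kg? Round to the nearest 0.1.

26.5 mOsm/kg

Calculated osmolality = 2·Na + glucose/18 + BUN/2.8
= 2·142 + 125/18 + 10/2.8
= 284 + 6.94 + 3.57
= 294.51 mOsm/kg ≈ 294.5 mOsm/kg
Osmolar gap = measured − calculated = 321 − 294.5 = 26.5 mOsm/kg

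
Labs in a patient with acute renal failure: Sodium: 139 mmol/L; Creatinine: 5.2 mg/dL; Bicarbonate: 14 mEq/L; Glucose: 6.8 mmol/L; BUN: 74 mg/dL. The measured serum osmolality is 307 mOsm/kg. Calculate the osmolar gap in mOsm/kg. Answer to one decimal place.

Calculated osmolality = 2·Na + glucose + BUN/2.8
= 2·139 + 6.8 + 74/2.8
= 278 + 6.80 + 26.43
= 311.23 mOsm/kg ≈ 311.2 mOsm/kg
Osmolar gap = measured − calculated = 307 − 311.2 = -4.2 mOsm/kg

-4.2 mOsm/kg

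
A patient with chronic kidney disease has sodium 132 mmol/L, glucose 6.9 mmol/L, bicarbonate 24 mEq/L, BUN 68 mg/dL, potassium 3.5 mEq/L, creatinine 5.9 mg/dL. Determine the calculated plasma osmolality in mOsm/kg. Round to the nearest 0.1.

295.2 mOsm/kg

Calculated osmolality = 2·Na + glucose + BUN/2.8
= 2·132 + 6.9 + 68/2.8
= 264 + 6.90 + 24.29
= 295.19 mOsm/kg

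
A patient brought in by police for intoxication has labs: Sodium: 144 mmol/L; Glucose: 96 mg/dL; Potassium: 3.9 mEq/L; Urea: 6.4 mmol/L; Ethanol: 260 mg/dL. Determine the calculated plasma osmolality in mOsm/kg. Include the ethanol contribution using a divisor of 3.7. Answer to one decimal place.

370.0 mOsm/kg

Calculated osmolality = 2·Na + glucose/18 + urea + ethanol/3.7
= 2·144 + 96/18 + 6.4 + 260/3.7
= 288 + 5.33 + 6.40 + 70.27
= 370 mOsm/kg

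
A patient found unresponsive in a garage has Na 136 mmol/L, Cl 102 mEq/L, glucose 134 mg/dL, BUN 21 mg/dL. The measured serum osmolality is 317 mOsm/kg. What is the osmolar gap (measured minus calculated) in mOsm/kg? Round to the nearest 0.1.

30.1 mOsm/kg

Calculated osmolality = 2·Na + glucose/18 + BUN/2.8
= 2·136 + 134/18 + 21/2.8
= 272 + 7.44 + 7.50
= 286.94 mOsm/kg ≈ 286.9 mOsm/kg
Osmolar gap = measured − calculated = 317 − 286.9 = 30.1 mOsm/kg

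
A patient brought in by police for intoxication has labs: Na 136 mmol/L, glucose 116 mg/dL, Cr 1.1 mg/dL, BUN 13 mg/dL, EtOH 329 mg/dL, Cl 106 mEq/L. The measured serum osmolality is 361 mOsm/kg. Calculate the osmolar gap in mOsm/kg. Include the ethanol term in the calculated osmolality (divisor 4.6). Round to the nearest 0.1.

6.4 mOsm/kg

Calculated osmolality = 2·Na + glucose/18 + BUN/2.8 + ethanol/4.6
= 2·136 + 116/18 + 13/2.8 + 329/4.6
= 272 + 6.44 + 4.64 + 71.52
= 354.6 mOsm/kg ≈ 354.6 mOsm/kg
Osmolar gap = measured − calculated = 361 − 354.6 = 6.4 mOsm/kg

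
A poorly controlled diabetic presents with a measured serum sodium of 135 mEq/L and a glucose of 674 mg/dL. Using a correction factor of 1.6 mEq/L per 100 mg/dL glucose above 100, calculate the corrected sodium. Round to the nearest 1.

Corrected Na = measured Na + 1.6 · (glucose − 100)/100
= 135 + 1.6 · (674 − 100)/100
= 135 + 9.2
= 144.2 mEq/L

144 mEq/L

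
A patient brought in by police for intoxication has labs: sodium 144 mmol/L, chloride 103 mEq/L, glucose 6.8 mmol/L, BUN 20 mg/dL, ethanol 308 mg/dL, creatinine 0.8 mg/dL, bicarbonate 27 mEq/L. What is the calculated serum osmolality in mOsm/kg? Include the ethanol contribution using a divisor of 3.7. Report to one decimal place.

Calculated osmolality = 2·Na + glucose + BUN/2.8 + ethanol/3.7
= 2·144 + 6.8 + 20/2.8 + 308/3.7
= 288 + 6.80 + 7.14 + 83.24
= 385.18 mOsm/kg

385.2 mOsm/kg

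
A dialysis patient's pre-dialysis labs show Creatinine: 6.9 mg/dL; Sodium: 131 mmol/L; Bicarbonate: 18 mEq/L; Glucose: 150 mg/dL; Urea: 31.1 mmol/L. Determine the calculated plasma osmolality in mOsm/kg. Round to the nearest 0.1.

301.4 mOsm/kg

Calculated osmolality = 2·Na + glucose/18 + urea
= 2·131 + 150/18 + 31.1
= 262 + 8.33 + 31.10
= 301.43 mOsm/kg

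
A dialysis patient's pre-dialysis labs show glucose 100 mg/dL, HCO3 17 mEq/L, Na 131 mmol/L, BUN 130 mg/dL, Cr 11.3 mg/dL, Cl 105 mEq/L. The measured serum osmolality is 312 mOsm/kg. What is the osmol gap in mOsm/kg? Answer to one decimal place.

-2.0 mOsm/kg

Calculated osmolality = 2·Na + glucose/18 + BUN/2.8
= 2·131 + 100/18 + 130/2.8
= 262 + 5.56 + 46.43
= 313.99 mOsm/kg ≈ 314.0 mOsm/kg
Osmolar gap = measured − calculated = 312 − 314.0 = -2.0 mOsm/kg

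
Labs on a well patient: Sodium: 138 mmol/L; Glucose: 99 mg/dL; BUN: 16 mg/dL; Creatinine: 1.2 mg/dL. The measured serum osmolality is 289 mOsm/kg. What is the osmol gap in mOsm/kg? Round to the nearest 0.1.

1.8 mOsm/kg

Calculated osmolality = 2·Na + glucose/18 + BUN/2.8
= 2·138 + 99/18 + 16/2.8
= 276 + 5.50 + 5.71
= 287.21 mOsm/kg ≈ 287.2 mOsm/kg
Osmolar gap = measured − calculated = 289 − 287.2 = 1.8 mOsm/kg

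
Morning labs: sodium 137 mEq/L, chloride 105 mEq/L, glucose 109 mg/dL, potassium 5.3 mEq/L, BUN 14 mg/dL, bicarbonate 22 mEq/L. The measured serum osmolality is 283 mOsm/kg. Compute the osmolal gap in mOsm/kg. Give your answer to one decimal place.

Calculated osmolality = 2·Na + glucose/18 + BUN/2.8
= 2·137 + 109/18 + 14/2.8
= 274 + 6.06 + 5
= 285.06 mOsm/kg ≈ 285.1 mOsm/kg
Osmolar gap = measured − calculated = 283 − 285.1 = -2.1 mOsm/kg

-2.1 mOsm/kg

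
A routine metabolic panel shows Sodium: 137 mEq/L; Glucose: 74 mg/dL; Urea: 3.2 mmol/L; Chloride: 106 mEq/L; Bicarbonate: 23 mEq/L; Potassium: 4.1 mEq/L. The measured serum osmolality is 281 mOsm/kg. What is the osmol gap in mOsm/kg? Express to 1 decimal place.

-0.3 mOsm/kg

Calculated osmolality = 2·Na + glucose/18 + urea
= 2·137 + 74/18 + 3.2
= 274 + 4.11 + 3.20
= 281.31 mOsm/kg ≈ 281.3 mOsm/kg
Osmolar gap = measured − calculated = 281 − 281.3 = -0.3 mOsm/kg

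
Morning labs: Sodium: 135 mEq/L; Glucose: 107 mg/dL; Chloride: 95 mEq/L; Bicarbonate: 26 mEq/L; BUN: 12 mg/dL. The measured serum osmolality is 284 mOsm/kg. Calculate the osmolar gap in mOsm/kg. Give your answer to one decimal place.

3.8 mOsm/kg

Calculated osmolality = 2·Na + glucose/18 + BUN/2.8
= 2·135 + 107/18 + 12/2.8
= 270 + 5.94 + 4.29
= 280.23 mOsm/kg ≈ 280.2 mOsm/kg
Osmolar gap = measured − calculated = 284 − 280.2 = 3.8 mOsm/kg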